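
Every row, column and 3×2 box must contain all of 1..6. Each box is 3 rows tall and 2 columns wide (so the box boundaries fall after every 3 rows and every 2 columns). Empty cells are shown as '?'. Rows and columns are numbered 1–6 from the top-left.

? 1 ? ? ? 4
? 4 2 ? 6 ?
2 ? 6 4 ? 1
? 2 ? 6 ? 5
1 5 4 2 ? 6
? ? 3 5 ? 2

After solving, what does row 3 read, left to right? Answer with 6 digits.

row 1, column 3 = 5 (sole candidate).
row 1, column 4 = 3 (sole candidate).
row 1, column 5 = 2 (sole candidate).
row 2, column 4 = 1 (sole candidate).
row 2, column 6 = 3 (sole candidate).
row 3, column 2 = 3: row 3 has {1,2,4,6}; col 2 has {1,2,4,5}; box has {1,2,4} → only 3 remains.
row 3, column 5 = 5: row 3 has {1,2,3,4,6}; col 5 has {2,6}; box has {1,2,3,4,6} → only 5 remains.

236451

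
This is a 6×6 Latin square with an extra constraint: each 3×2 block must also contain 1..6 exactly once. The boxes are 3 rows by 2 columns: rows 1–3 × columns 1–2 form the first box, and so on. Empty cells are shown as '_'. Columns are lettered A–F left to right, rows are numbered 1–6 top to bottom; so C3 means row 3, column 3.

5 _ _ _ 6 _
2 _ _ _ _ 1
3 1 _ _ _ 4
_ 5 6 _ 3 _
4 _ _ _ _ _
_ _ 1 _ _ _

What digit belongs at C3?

5

B1 = 4 (sole candidate).
B2 = 6 (sole candidate).
E2 = 5 (sole candidate).
E3 = 2 (sole candidate).
A4 = 1 (sole candidate).
F4 = 2 (sole candidate).
E5 = 1 (sole candidate).
A6 = 6 (sole candidate).
E6 = 4 (sole candidate).
F6 = 5 (sole candidate).
F1 = 3 (sole candidate).
C3 = 5: row 3 has {1,2,3,4}; col 3 has {1,6}; box has {} → only 5 remains.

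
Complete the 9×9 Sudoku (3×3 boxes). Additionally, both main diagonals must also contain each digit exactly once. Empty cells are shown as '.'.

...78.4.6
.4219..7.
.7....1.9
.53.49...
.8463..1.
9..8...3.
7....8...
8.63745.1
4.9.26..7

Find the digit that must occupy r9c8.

r4c4 = 2 (sole candidate).
r4c9 = 8 (sole candidate).
r5c1 = 2 (sole candidate).
r5c9 = 5 (sole candidate).
r7c3 = 5 (sole candidate).
r7c4 = 9 (sole candidate).
r7c5 = 1 (sole candidate).
r7c7 = 6 (sole candidate).
r8c2 = 2 (sole candidate).
r8c8 = 9 (sole candidate).
r9c4 = 5 (sole candidate).
r9c8 = 8: row 9 has {2,4,5,6,7,9}; col 8 has {1,3,7,9}; box has {1,5,6,7,9} → only 8 remains.

8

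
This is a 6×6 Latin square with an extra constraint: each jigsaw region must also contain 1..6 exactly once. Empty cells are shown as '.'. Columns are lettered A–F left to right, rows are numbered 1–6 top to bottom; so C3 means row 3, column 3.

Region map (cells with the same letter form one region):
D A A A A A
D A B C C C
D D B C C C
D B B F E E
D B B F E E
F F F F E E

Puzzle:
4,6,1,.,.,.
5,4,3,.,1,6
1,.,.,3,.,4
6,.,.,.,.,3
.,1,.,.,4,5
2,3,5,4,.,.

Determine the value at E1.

F1 = 2: row 1 has {1,4,6}; col 6 has {3,4,5,6}; region has {1,4,6} → only 2 remains.
D2 = 2: row 2 has {1,3,4,5,6}; col 4 has {3,4}; region has {1,3,4,6} → only 2 remains.
B3 = 2: row 3 has {1,3,4}; col 2 has {1,3,4,6}; region has {1,4,5,6} → only 2 remains.
C3 = 6: row 3 has {1,2,3,4}; col 3 has {1,3,5}; region has {1,3} → only 6 remains.
E3 = 5: row 3 has {1,2,3,4,6}; col 5 has {1,4}; region has {1,2,3,4,6} → only 5 remains.
B4 = 5: row 4 has {3,6}; col 2 has {1,2,3,4,6}; region has {1,3,6} → only 5 remains.
D4 = 1: row 4 has {3,5,6}; col 4 has {2,3,4}; region has {2,3,4,5} → only 1 remains.
E4 = 2: row 4 has {1,3,5,6}; col 5 has {1,4,5}; region has {3,4,5} → only 2 remains.
A5 = 3: row 5 has {1,4,5}; col 1 has {1,2,4,5,6}; region has {1,2,4,5,6} → only 3 remains.
C5 = 2: row 5 has {1,3,4,5}; col 3 has {1,3,5,6}; region has {1,3,5,6} → only 2 remains.
D5 = 6: row 5 has {1,2,3,4,5}; col 4 has {1,2,3,4}; region has {1,2,3,4,5} → only 6 remains.
E6 = 6: row 6 has {2,3,4,5}; col 5 has {1,2,4,5}; region has {2,3,4,5} → only 6 remains.
F6 = 1: row 6 has {2,3,4,5,6}; col 6 has {2,3,4,5,6}; region has {2,3,4,5,6} → only 1 remains.
D1 = 5: row 1 has {1,2,4,6}; col 4 has {1,2,3,4,6}; region has {1,2,4,6} → only 5 remains.
E1 = 3: row 1 has {1,2,4,5,6}; col 5 has {1,2,4,5,6}; region has {1,2,4,5,6} → only 3 remains.

3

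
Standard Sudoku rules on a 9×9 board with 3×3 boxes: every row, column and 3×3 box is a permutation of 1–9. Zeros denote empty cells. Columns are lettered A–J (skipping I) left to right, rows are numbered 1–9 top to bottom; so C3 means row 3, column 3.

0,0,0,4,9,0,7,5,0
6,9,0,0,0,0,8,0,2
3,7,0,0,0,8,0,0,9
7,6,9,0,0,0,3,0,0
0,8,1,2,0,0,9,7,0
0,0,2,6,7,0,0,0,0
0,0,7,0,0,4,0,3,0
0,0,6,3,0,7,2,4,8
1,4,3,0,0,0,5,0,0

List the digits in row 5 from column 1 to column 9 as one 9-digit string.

C1 = 8 (sole candidate).
H2 = 1 (sole candidate).
H3 = 6 (sole candidate).
H6 = 8 (sole candidate).
B8 = 5 (sole candidate).
E8 = 1 (sole candidate).
H9 = 9 (sole candidate).
A1 = 2 (sole candidate).
B1 = 1 (sole candidate).
J1 = 3 (sole candidate).
G3 = 4 (sole candidate).
H4 = 2 (sole candidate).
B6 = 3 (sole candidate).
G6 = 1 (sole candidate).
B7 = 2 (sole candidate).
G7 = 6 (sole candidate).
J7 = 1 (sole candidate).
A8 = 9 (sole candidate).
D9 = 8 (sole candidate).
J9 = 7 (sole candidate).
F1 = 6 (sole candidate).
C3 = 5 (sole candidate).
D3 = 1 (sole candidate).
E3 = 2 (sole candidate).
D4 = 5 (sole candidate).
F4 = 1 (sole candidate).
J4 = 4 (sole candidate).
F5 = 3: row 5 has {1,2,7,8,9}; col 6 has {1,4,6,7,8}; box has {1,2,5,6,7} → only 3 remains.
F6 = 9 (sole candidate).
J6 = 5 (sole candidate).
A7 = 8 (sole candidate).
D7 = 9 (sole candidate).
E7 = 5 (sole candidate).
E9 = 6 (sole candidate).
F9 = 2 (sole candidate).
C2 = 4 (sole candidate).
D2 = 7 (sole candidate).
E2 = 3 (sole candidate).
F2 = 5 (sole candidate).
E4 = 8 (sole candidate).
E5 = 4: row 5 has {1,2,3,7,8,9}; col 5 has {1,2,3,5,6,7,8,9}; box has {1,2,3,5,6,7,8,9} → only 4 remains.
J5 = 6: row 5 has {1,2,3,4,7,8,9}; col 9 has {1,2,3,4,5,7,8,9}; box has {1,2,3,4,5,7,8,9} → only 6 remains.
A6 = 4 (sole candidate).
A5 = 5: row 5 has {1,2,3,4,6,7,8,9}; col 1 has {1,2,3,4,6,7,8,9}; box has {1,2,3,4,6,7,8,9} → only 5 remains.

581243976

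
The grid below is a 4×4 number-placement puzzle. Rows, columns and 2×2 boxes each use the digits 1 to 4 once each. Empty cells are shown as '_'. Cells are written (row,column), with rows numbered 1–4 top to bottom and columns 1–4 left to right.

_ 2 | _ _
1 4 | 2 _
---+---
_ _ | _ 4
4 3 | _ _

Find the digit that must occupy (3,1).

(1,1) = 3: row 1 has {2}; col 1 has {1,4}; box has {1,2,4} → only 3 remains.
(1,4) = 1: row 1 has {2,3}; col 4 has {4}; box has {2} → only 1 remains.
(2,4) = 3: row 2 has {1,2,4}; col 4 has {1,4}; box has {1,2} → only 3 remains.
(3,1) = 2: row 3 has {4}; col 1 has {1,3,4}; box has {3,4} → only 2 remains.

2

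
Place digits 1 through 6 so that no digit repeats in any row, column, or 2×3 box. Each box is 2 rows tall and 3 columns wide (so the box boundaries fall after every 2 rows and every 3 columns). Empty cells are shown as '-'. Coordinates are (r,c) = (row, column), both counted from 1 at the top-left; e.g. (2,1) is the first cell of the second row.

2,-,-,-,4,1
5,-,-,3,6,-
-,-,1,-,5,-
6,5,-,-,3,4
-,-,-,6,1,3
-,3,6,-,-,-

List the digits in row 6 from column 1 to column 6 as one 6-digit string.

136425

(1,2) = 6: row 1 has {1,2,4}; col 2 has {3,5}; box has {2,5} → only 6 remains.
(1,3) = 3: row 1 has {1,2,4,6}; col 3 has {1,6}; box has {2,5,6} → only 3 remains.
(1,4) = 5: row 1 has {1,2,3,4,6}; col 4 has {3,6}; box has {1,3,4,6} → only 5 remains.
(2,3) = 4: row 2 has {3,5,6}; col 3 has {1,3,6}; box has {2,3,5,6} → only 4 remains.
(2,6) = 2: row 2 has {3,4,5,6}; col 6 has {1,3,4}; box has {1,3,4,5,6} → only 2 remains.
(3,4) = 2: row 3 has {1,5}; col 4 has {3,5,6}; box has {3,4,5} → only 2 remains.
(3,6) = 6: row 3 has {1,2,5}; col 6 has {1,2,3,4}; box has {2,3,4,5} → only 6 remains.
(4,3) = 2: row 4 has {3,4,5,6}; col 3 has {1,3,4,6}; box has {1,5,6} → only 2 remains.
(4,4) = 1: row 4 has {2,3,4,5,6}; col 4 has {2,3,5,6}; box has {2,3,4,5,6} → only 1 remains.
(5,1) = 4: row 5 has {1,3,6}; col 1 has {2,5,6}; box has {3,6} → only 4 remains.
(5,2) = 2: row 5 has {1,3,4,6}; col 2 has {3,5,6}; box has {3,4,6} → only 2 remains.
(5,3) = 5: row 5 has {1,2,3,4,6}; col 3 has {1,2,3,4,6}; box has {2,3,4,6} → only 5 remains.
(6,1) = 1: row 6 has {3,6}; col 1 has {2,4,5,6}; box has {2,3,4,5,6} → only 1 remains.
(6,4) = 4: row 6 has {1,3,6}; col 4 has {1,2,3,5,6}; box has {1,3,6} → only 4 remains.
(6,5) = 2: row 6 has {1,3,4,6}; col 5 has {1,3,4,5,6}; box has {1,3,4,6} → only 2 remains.
(6,6) = 5: row 6 has {1,2,3,4,6}; col 6 has {1,2,3,4,6}; box has {1,2,3,4,6} → only 5 remains.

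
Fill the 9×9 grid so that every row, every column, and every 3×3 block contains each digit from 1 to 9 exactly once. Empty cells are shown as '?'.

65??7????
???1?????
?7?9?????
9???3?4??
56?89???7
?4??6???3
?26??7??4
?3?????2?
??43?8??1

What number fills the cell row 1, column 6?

2

row 5, column 8 = 1: row 5 has {5,6,7,8,9}; col 8 has {2}; box has {3,4,7} → only 1 remains.
row 7, column 4 = 5: row 7 has {2,4,6,7}; col 4 has {1,3,8,9}; box has {3,7,8} → only 5 remains.
row 7, column 5 = 1: row 7 has {2,4,5,6,7}; col 5 has {3,6,7,9}; box has {3,5,7,8} → only 1 remains.
row 8, column 5 = 4: row 8 has {2,3}; col 5 has {1,3,6,7,9}; box has {1,3,5,7,8} → only 4 remains.
row 9, column 1 = 7: row 9 has {1,3,4,8}; col 1 has {5,6,9}; box has {2,3,4,6} → only 7 remains.
row 9, column 2 = 9: row 9 has {1,3,4,7,8}; col 2 has {2,3,4,5,6,7}; box has {2,3,4,6,7} → only 9 remains.
row 9, column 5 = 2: row 9 has {1,3,4,7,8,9}; col 5 has {1,3,4,6,7,9}; box has {1,3,4,5,7,8} → only 2 remains.
row 2, column 2 = 8: row 2 has {1}; col 2 has {2,3,4,5,6,7,9}; box has {5,6,7} → only 8 remains.
row 2, column 5 = 5: row 2 has {1,8}; col 5 has {1,2,3,4,6,7,9}; box has {1,7,9} → only 5 remains.
row 3, column 5 = 8: row 3 has {7,9}; col 5 has {1,2,3,4,5,6,7,9}; box has {1,5,7,9} → only 8 remains.
row 4, column 2 = 1: row 4 has {3,4,9}; col 2 has {2,3,4,5,6,7,8,9}; box has {4,5,6,9} → only 1 remains.
row 5, column 7 = 2: row 5 has {1,5,6,7,8,9}; col 7 has {4}; box has {1,3,4,7} → only 2 remains.
row 7, column 1 = 8: row 7 has {1,2,4,5,6,7}; col 1 has {5,6,7,9}; box has {2,3,4,6,7,9} → only 8 remains.
row 8, column 1 = 1: row 8 has {2,3,4}; col 1 has {5,6,7,8,9}; box has {2,3,4,6,7,8,9} → only 1 remains.
row 8, column 3 = 5: row 8 has {1,2,3,4}; col 3 has {4,6}; box has {1,2,3,4,6,7,8,9} → only 5 remains.
row 8, column 4 = 6: row 8 has {1,2,3,4,5}; col 4 has {1,3,5,8,9}; box has {1,2,3,4,5,7,8} → only 6 remains.
row 8, column 6 = 9: row 8 has {1,2,3,4,5,6}; col 6 has {7,8}; box has {1,2,3,4,5,6,7,8} → only 9 remains.
row 8, column 9 = 8: row 8 has {1,2,3,4,5,6,9}; col 9 has {1,3,4,7}; box has {1,2,4} → only 8 remains.
row 5, column 3 = 3: row 5 has {1,2,5,6,7,8,9}; col 3 has {4,5,6}; box has {1,4,5,6,9} → only 3 remains.
row 5, column 6 = 4: row 5 has {1,2,3,5,6,7,8,9}; col 6 has {7,8,9}; box has {3,6,8,9} → only 4 remains.
row 6, column 1 = 2: row 6 has {3,4,6}; col 1 has {1,5,6,7,8,9}; box has {1,3,4,5,6,9} → only 2 remains.
row 6, column 4 = 7: row 6 has {2,3,4,6}; col 4 has {1,3,5,6,8,9}; box has {3,4,6,8,9} → only 7 remains.
row 8, column 7 = 7: row 8 has {1,2,3,4,5,6,8,9}; col 7 has {2,4}; box has {1,2,4,8} → only 7 remains.
row 4, column 4 = 2: row 4 has {1,3,4,9}; col 4 has {1,3,5,6,7,8,9}; box has {3,4,6,7,8,9} → only 2 remains.
row 4, column 6 = 5: row 4 has {1,2,3,4,9}; col 6 has {4,7,8,9}; box has {2,3,4,6,7,8,9} → only 5 remains.
row 4, column 9 = 6: row 4 has {1,2,3,4,5,9}; col 9 has {1,3,4,7,8}; box has {1,2,3,4,7} → only 6 remains.
row 6, column 3 = 8: row 6 has {2,3,4,6,7}; col 3 has {3,4,5,6}; box has {1,2,3,4,5,6,9} → only 8 remains.
row 6, column 6 = 1: row 6 has {2,3,4,6,7,8}; col 6 has {4,5,7,8,9}; box has {2,3,4,5,6,7,8,9} → only 1 remains.
row 1, column 4 = 4: row 1 has {5,6,7}; col 4 has {1,2,3,5,6,7,8,9}; box has {1,5,7,8,9} → only 4 remains.
row 4, column 3 = 7: row 4 has {1,2,3,4,5,6,9}; col 3 has {3,4,5,6,8}; box has {1,2,3,4,5,6,8,9} → only 7 remains.
row 4, column 8 = 8: row 4 has {1,2,3,4,5,6,7,9}; col 8 has {1,2}; box has {1,2,3,4,6,7} → only 8 remains.
row 1, column 7 = 8: in row 1, 8 can only go here (every other open cell in that row sees an 8).
row 1, column 3 = 1: in row 1, 1 can only go here (every other open cell in that row sees a 1).
row 3, column 3 = 2: row 3 has {7,8,9}; col 3 has {1,3,4,5,6,7,8}; box has {1,5,6,7,8} → only 2 remains.
row 3, column 9 = 5: row 3 has {2,7,8,9}; col 9 has {1,3,4,6,7,8}; box has {8} → only 5 remains.
row 2, column 3 = 9: row 2 has {1,5,8}; col 3 has {1,2,3,4,5,6,7,8}; box has {1,2,5,6,7,8} → only 9 remains.
row 2, column 9 = 2: row 2 has {1,5,8,9}; col 9 has {1,3,4,5,6,7,8}; box has {5,8} → only 2 remains.
row 1, column 9 = 9: row 1 has {1,4,5,6,7,8}; col 9 has {1,2,3,4,5,6,7,8}; box has {2,5,8} → only 9 remains.
row 1, column 8 = 3: row 1 has {1,4,5,6,7,8,9}; col 8 has {1,2,8}; box has {2,5,8,9} → only 3 remains.
row 2, column 7 = 6: row 2 has {1,2,5,8,9}; col 7 has {2,4,7,8}; box has {2,3,5,8,9} → only 6 remains.
row 3, column 7 = 1: row 3 has {2,5,7,8,9}; col 7 has {2,4,6,7,8}; box has {2,3,5,6,8,9} → only 1 remains.
row 3, column 8 = 4: row 3 has {1,2,5,7,8,9}; col 8 has {1,2,3,8}; box has {1,2,3,5,6,8,9} → only 4 remains.
row 7, column 8 = 9: row 7 has {1,2,4,5,6,7,8}; col 8 has {1,2,3,4,8}; box has {1,2,4,7,8} → only 9 remains.
row 9, column 7 = 5: row 9 has {1,2,3,4,7,8,9}; col 7 has {1,2,4,6,7,8}; box has {1,2,4,7,8,9} → only 5 remains.
row 9, column 8 = 6: row 9 has {1,2,3,4,5,7,8,9}; col 8 has {1,2,3,4,8,9}; box has {1,2,4,5,7,8,9} → only 6 remains.
row 1, column 6 = 2: row 1 has {1,3,4,5,6,7,8,9}; col 6 has {1,4,5,7,8,9}; box has {1,4,5,7,8,9} → only 2 remains.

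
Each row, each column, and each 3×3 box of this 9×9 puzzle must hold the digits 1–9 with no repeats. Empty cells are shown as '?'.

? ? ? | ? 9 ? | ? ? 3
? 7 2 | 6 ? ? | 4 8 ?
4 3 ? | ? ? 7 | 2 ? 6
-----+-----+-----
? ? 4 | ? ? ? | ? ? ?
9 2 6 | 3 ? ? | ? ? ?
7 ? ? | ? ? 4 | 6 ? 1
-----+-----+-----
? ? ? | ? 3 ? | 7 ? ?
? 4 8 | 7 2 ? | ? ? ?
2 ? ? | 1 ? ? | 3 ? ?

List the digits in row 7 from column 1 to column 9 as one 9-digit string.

615839742

R1C4 = 4 (hidden single in row 1).
R1C8 = 7 (hidden single in row 1).
R1C6 = 2 (hidden single in row 1).
R2C6 = 3 (hidden single in row 2).
R2C9 = 9 (hidden single in row 2).
R8C9 = 5 (sole candidate).
R3C3 = 9 (hidden single in row 3).
R8C1 = 3 (hidden single in row 8).
R4C8 = 3 (hidden single in row 4).
R6C3 = 3 (hidden single in row 6).
R9C3 = 7 (hidden single in row 9).
R9C5 = 4 (hidden single in column 5).
R9C9 = 8 (sole candidate).
R4C5 = 6 (hidden single in column 5).
R4C9 = 7 (hidden single in row 4).
R5C9 = 4 (sole candidate).
R7C9 = 2: row 7 has {3,7}; col 9 has {1,3,4,5,6,7,8,9}; box has {3,5,7,8} → only 2 remains.
R5C8 = 5 (sole candidate).
R3C8 = 1 (sole candidate).
R5C7 = 8 (sole candidate).
R1C7 = 5 (sole candidate).
R4C7 = 9 (sole candidate).
R5C6 = 1 (sole candidate).
R6C8 = 2 (sole candidate).
R8C7 = 1 (sole candidate).
R1C3 = 1 (sole candidate).
R2C1 = 5 (sole candidate).
R2C5 = 1 (sole candidate).
R5C5 = 7 (sole candidate).
R7C3 = 5: row 7 has {2,3,7}; col 3 has {1,2,3,4,6,7,8,9}; box has {2,3,4,7,8} → only 5 remains.
R4C4 = 2 (hidden single in row 4).
R6C4 = 9 (hidden single in row 6).
R7C4 = 8: row 7 has {2,3,5,7}; col 4 has {1,2,3,4,6,7,9}; box has {1,2,3,4,7} → only 8 remains.
R3C4 = 5 (sole candidate).
R3C5 = 8 (sole candidate).
R6C5 = 5 (sole candidate).
R4C6 = 8 (sole candidate).
R6C2 = 8 (sole candidate).
R1C2 = 6 (sole candidate).
R4C1 = 1 (sole candidate).
R4C2 = 5 (sole candidate).
R7C1 = 6: row 7 has {2,3,5,7,8}; col 1 has {1,2,3,4,5,7,9}; box has {2,3,4,5,7,8} → only 6 remains.
R7C6 = 9: row 7 has {2,3,5,6,7,8}; col 6 has {1,2,3,4,7,8}; box has {1,2,3,4,7,8} → only 9 remains.
R7C8 = 4: row 7 has {2,3,5,6,7,8,9}; col 8 has {1,2,3,5,7,8}; box has {1,2,3,5,7,8} → only 4 remains.
R8C6 = 6 (sole candidate).
R8C8 = 9 (sole candidate).
R9C2 = 9 (sole candidate).
R9C6 = 5 (sole candidate).
R9C8 = 6 (sole candidate).
R1C1 = 8 (sole candidate).
R7C2 = 1: row 7 has {2,3,4,5,6,7,8,9}; col 2 has {2,3,4,5,6,7,8,9}; box has {2,3,4,5,6,7,8,9} → only 1 remains.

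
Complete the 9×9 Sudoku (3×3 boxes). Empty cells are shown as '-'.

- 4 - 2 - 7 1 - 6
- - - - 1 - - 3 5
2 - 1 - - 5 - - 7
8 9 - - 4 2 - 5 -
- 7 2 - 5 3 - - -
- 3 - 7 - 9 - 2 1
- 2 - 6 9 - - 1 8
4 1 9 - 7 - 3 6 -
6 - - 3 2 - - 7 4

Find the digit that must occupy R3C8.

R4C3 = 6: row 4 has {2,4,5,8,9}; col 3 has {1,2,9}; box has {2,3,7,8,9} → only 6 remains.
R4C4 = 1: row 4 has {2,4,5,6,8,9}; col 4 has {2,3,6,7}; box has {2,3,4,5,7,9} → only 1 remains.
R4C7 = 7: row 4 has {1,2,4,5,6,8,9}; col 7 has {1,3}; box has {1,2,5} → only 7 remains.
R4C9 = 3: row 4 has {1,2,4,5,6,7,8,9}; col 9 has {1,4,5,6,7,8}; box has {1,2,5,7} → only 3 remains.
R5C1 = 1: row 5 has {2,3,5,7}; col 1 has {2,4,6,8}; box has {2,3,6,7,8,9} → only 1 remains.
R5C4 = 8: row 5 has {1,2,3,5,7}; col 4 has {1,2,3,6,7}; box has {1,2,3,4,5,7,9} → only 8 remains.
R5C9 = 9: row 5 has {1,2,3,5,7,8}; col 9 has {1,3,4,5,6,7,8}; box has {1,2,3,5,7} → only 9 remains.
R6C1 = 5: row 6 has {1,2,3,7,9}; col 1 has {1,2,4,6,8}; box has {1,2,3,6,7,8,9} → only 5 remains.
R6C3 = 4: row 6 has {1,2,3,5,7,9}; col 3 has {1,2,6,9}; box has {1,2,3,5,6,7,8,9} → only 4 remains.
R6C5 = 6: row 6 has {1,2,3,4,5,7,9}; col 5 has {1,2,4,5,7,9}; box has {1,2,3,4,5,7,8,9} → only 6 remains.
R6C7 = 8: row 6 has {1,2,3,4,5,6,7,9}; col 7 has {1,3,7}; box has {1,2,3,5,7,9} → only 8 remains.
R7C6 = 4: row 7 has {1,2,6,8,9}; col 6 has {2,3,5,7,9}; box has {2,3,6,7,9} → only 4 remains.
R7C7 = 5: row 7 has {1,2,4,6,8,9}; col 7 has {1,3,7,8}; box has {1,3,4,6,7,8} → only 5 remains.
R8C4 = 5: row 8 has {1,3,4,6,7,9}; col 4 has {1,2,3,6,7,8}; box has {2,3,4,6,7,9} → only 5 remains.
R8C6 = 8: row 8 has {1,3,4,5,6,7,9}; col 6 has {2,3,4,5,7,9}; box has {2,3,4,5,6,7,9} → only 8 remains.
R8C9 = 2: row 8 has {1,3,4,5,6,7,8,9}; col 9 has {1,3,4,5,6,7,8,9}; box has {1,3,4,5,6,7,8} → only 2 remains.
R9C6 = 1: row 9 has {2,3,4,6,7}; col 6 has {2,3,4,5,7,8,9}; box has {2,3,4,5,6,7,8,9} → only 1 remains.
R9C7 = 9: row 9 has {1,2,3,4,6,7}; col 7 has {1,3,5,7,8}; box has {1,2,3,4,5,6,7,8} → only 9 remains.
R2C6 = 6: row 2 has {1,3,5}; col 6 has {1,2,3,4,5,7,8,9}; box has {1,2,5,7} → only 6 remains.
R3C7 = 4: row 3 has {1,2,5,7}; col 7 has {1,3,5,7,8,9}; box has {1,3,5,6,7} → only 4 remains.
R5C7 = 6: row 5 has {1,2,3,5,7,8,9}; col 7 has {1,3,4,5,7,8,9}; box has {1,2,3,5,7,8,9} → only 6 remains.
R5C8 = 4: row 5 has {1,2,3,5,6,7,8,9}; col 8 has {1,2,3,5,6,7}; box has {1,2,3,5,6,7,8,9} → only 4 remains.
R2C2 = 8: row 2 has {1,3,5,6}; col 2 has {1,2,3,4,7,9}; box has {1,2,4} → only 8 remains.
R2C3 = 7: row 2 has {1,3,5,6,8}; col 3 has {1,2,4,6,9}; box has {1,2,4,8} → only 7 remains.
R2C7 = 2: row 2 has {1,3,5,6,7,8}; col 7 has {1,3,4,5,6,7,8,9}; box has {1,3,4,5,6,7} → only 2 remains.
R3C2 = 6: row 3 has {1,2,4,5,7}; col 2 has {1,2,3,4,7,8,9}; box has {1,2,4,7,8} → only 6 remains.
R3C4 = 9: row 3 has {1,2,4,5,6,7}; col 4 has {1,2,3,5,6,7,8}; box has {1,2,5,6,7} → only 9 remains.
R3C8 = 8: row 3 has {1,2,4,5,6,7,9}; col 8 has {1,2,3,4,5,6,7}; box has {1,2,3,4,5,6,7} → only 8 remains.

8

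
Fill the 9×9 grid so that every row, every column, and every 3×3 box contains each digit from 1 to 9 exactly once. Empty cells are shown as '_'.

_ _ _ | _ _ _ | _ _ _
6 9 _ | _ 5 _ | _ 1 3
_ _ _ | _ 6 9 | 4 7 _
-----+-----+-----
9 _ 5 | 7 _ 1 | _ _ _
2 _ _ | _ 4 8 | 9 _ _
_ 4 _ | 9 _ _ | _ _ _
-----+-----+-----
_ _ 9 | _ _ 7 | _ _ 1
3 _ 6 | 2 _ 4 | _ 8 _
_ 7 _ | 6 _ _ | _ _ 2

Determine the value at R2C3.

7

R2C6 = 2: row 2 has {1,3,5,6,9}; col 6 has {1,4,7,8,9}; box has {5,6,9} → only 2 remains.
R2C7 = 8: row 2 has {1,2,3,5,6,9}; col 7 has {4,9}; box has {1,3,4,7} → only 8 remains.
R3C9 = 5: row 3 has {4,6,7,9}; col 9 has {1,2,3}; box has {1,3,4,7,8} → only 5 remains.
R1C6 = 3: row 1 has {}; col 6 has {1,2,4,7,8,9}; box has {2,5,6,9} → only 3 remains.
R2C4 = 4: row 2 has {1,2,3,5,6,8,9}; col 4 has {2,6,7,9}; box has {2,3,5,6,9} → only 4 remains.
R9C6 = 5: row 9 has {2,6,7}; col 6 has {1,2,3,4,7,8,9}; box has {2,4,6,7} → only 5 remains.
R9C7 = 3: row 9 has {2,5,6,7}; col 7 has {4,8,9}; box has {1,2,8} → only 3 remains.
R2C3 = 7: row 2 has {1,2,3,4,5,6,8,9}; col 3 has {5,6,9}; box has {6,9} → only 7 remains.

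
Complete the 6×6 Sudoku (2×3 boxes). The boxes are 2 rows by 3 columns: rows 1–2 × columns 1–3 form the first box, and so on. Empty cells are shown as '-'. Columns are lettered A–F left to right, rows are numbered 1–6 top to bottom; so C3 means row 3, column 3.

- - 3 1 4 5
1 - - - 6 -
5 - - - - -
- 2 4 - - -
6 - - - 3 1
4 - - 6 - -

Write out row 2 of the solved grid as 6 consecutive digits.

145263

A1 = 2: row 1 has {1,3,4,5}; col 1 has {1,4,5,6}; box has {1,3} → only 2 remains.
B1 = 6: row 1 has {1,2,3,4,5}; col 2 has {2}; box has {1,2,3} → only 6 remains.
C2 = 5: row 2 has {1,6}; col 3 has {3,4}; box has {1,2,3,6} → only 5 remains.
A4 = 3: row 4 has {2,4}; col 1 has {1,2,4,5,6}; box has {2,4,5} → only 3 remains.
D4 = 5: row 4 has {2,3,4}; col 4 has {1,6}; box has {} → only 5 remains.
E4 = 1: row 4 has {2,3,4,5}; col 5 has {3,4,6}; box has {5} → only 1 remains.
F4 = 6: row 4 has {1,2,3,4,5}; col 6 has {1,5}; box has {1,5} → only 6 remains.
B5 = 5: row 5 has {1,3,6}; col 2 has {2,6}; box has {4,6} → only 5 remains.
C5 = 2: row 5 has {1,3,5,6}; col 3 has {3,4,5}; box has {4,5,6} → only 2 remains.
D5 = 4: row 5 has {1,2,3,5,6}; col 4 has {1,5,6}; box has {1,3,6} → only 4 remains.
C6 = 1: row 6 has {4,6}; col 3 has {2,3,4,5}; box has {2,4,5,6} → only 1 remains.
F6 = 2: row 6 has {1,4,6}; col 6 has {1,5,6}; box has {1,3,4,6} → only 2 remains.
B2 = 4: row 2 has {1,5,6}; col 2 has {2,5,6}; box has {1,2,3,5,6} → only 4 remains.
F2 = 3: row 2 has {1,4,5,6}; col 6 has {1,2,5,6}; box has {1,4,5,6} → only 3 remains.
B3 = 1: row 3 has {5}; col 2 has {2,4,5,6}; box has {2,3,4,5} → only 1 remains.
C3 = 6: row 3 has {1,5}; col 3 has {1,2,3,4,5}; box has {1,2,3,4,5} → only 6 remains.
E3 = 2: row 3 has {1,5,6}; col 5 has {1,3,4,6}; box has {1,5,6} → only 2 remains.
F3 = 4: row 3 has {1,2,5,6}; col 6 has {1,2,3,5,6}; box has {1,2,5,6} → only 4 remains.
B6 = 3: row 6 has {1,2,4,6}; col 2 has {1,2,4,5,6}; box has {1,2,4,5,6} → only 3 remains.
E6 = 5: row 6 has {1,2,3,4,6}; col 5 has {1,2,3,4,6}; box has {1,2,3,4,6} → only 5 remains.
D2 = 2: row 2 has {1,3,4,5,6}; col 4 has {1,4,5,6}; box has {1,3,4,5,6} → only 2 remains.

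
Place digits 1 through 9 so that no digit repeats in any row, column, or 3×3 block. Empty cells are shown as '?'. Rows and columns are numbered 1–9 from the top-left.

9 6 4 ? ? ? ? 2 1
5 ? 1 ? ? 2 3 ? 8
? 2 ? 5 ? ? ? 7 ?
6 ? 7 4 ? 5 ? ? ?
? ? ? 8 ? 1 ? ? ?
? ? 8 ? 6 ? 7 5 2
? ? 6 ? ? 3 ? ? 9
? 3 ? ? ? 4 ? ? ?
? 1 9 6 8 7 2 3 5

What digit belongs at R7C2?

R1C6 = 8 (sole candidate).
R1C7 = 5 (sole candidate).
R2C2 = 7 (sole candidate).
R2C4 = 9 (sole candidate).
R2C5 = 4 (sole candidate).
R2C8 = 6 (sole candidate).
R3C3 = 3 (sole candidate).
R3C5 = 1 (sole candidate).
R3C6 = 6 (sole candidate).
R3C9 = 4 (sole candidate).
R4C2 = 9 (sole candidate).
R4C9 = 3 (sole candidate).
R5C9 = 6 (sole candidate).
R6C2 = 4 (sole candidate).
R6C4 = 3 (sole candidate).
R6C6 = 9 (sole candidate).
R8C9 = 7 (sole candidate).
R9C1 = 4 (sole candidate).
R1C4 = 7 (sole candidate).
R1C5 = 3 (sole candidate).
R3C1 = 8 (sole candidate).
R3C7 = 9 (sole candidate).
R4C5 = 2 (sole candidate).
R5C2 = 5 (sole candidate).
R5C3 = 2 (sole candidate).
R5C5 = 7 (sole candidate).
R5C7 = 4 (sole candidate).
R5C8 = 9 (sole candidate).
R6C1 = 1 (sole candidate).
R7C2 = 8: row 7 has {3,6,9}; col 2 has {1,2,3,4,5,6,7,9}; box has {1,3,4,6,9} → only 8 remains.

8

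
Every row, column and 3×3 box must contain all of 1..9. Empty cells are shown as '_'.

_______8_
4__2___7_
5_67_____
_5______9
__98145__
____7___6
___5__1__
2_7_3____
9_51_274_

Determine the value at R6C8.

R4C1 = 7: in row 4, 7 can only go here (every other open cell in that row sees a 7).
R1C2 = 7: in row 1, 7 can only go here (every other open cell in that row sees a 7).
R5C9 = 7: in row 5, 7 can only go here (every other open cell in that row sees a 7).
R6C6 = 5: in row 6, 5 can only go here (every other open cell in that row sees a 5).
R6C4 = 9: in row 6, 9 can only go here (every other open cell in that row sees a 9).
R7C6 = 7: in row 7, 7 can only go here (every other open cell in that row sees a 7).
R8C2 = 1: in row 8, 1 can only go here (every other open cell in that row sees a 1).
R8C4 = 4: in row 8, 4 can only go here (every other open cell in that row sees a 4).
R4C5 = 2: in column 5, 2 can only go here (every other open cell in that column sees a 2).
R8C8 = 5: in column 8, 5 can only go here (every other open cell in that column sees a 5).
R8C9 = 8: row 8 has {1,2,3,4,5,7}; col 9 has {6,7,9}; box has {1,4,5,7} → only 8 remains.
R9C9 = 3: row 9 has {1,2,4,5,7,9}; col 9 has {6,7,8,9}; box has {1,4,5,7,8} → only 3 remains.
R7C9 = 2: row 7 has {1,5,7}; col 9 has {3,6,7,8,9}; box has {1,3,4,5,7,8} → only 2 remains.
R7C8 = 6: in column 8, 6 can only go here (every other open cell in that column sees a 6).
R8C7 = 9: row 8 has {1,2,3,4,5,7,8}; col 7 has {1,5,7}; box has {1,2,3,4,5,6,7,8} → only 9 remains.
R8C6 = 6: row 8 has {1,2,3,4,5,7,8,9}; col 6 has {2,4,5,7}; box has {1,2,3,4,5,7} → only 6 remains.
R9C5 = 8: row 9 has {1,2,3,4,5,7,9}; col 5 has {1,2,3,7}; box has {1,2,3,4,5,6,7} → only 8 remains.
R4C6 = 3: row 4 has {2,5,7,9}; col 6 has {2,4,5,6,7}; box has {1,2,4,5,7,8,9} → only 3 remains.
R4C8 = 1: row 4 has {2,3,5,7,9}; col 8 has {4,5,6,7,8}; box has {5,6,7,9} → only 1 remains.
R7C5 = 9: row 7 has {1,2,5,6,7}; col 5 has {1,2,3,7,8}; box has {1,2,3,4,5,6,7,8} → only 9 remains.
R9C2 = 6: row 9 has {1,2,3,4,5,7,8,9}; col 2 has {1,5,7}; box has {1,2,5,7,9} → only 6 remains.
R3C5 = 4: row 3 has {5,6,7}; col 5 has {1,2,3,7,8,9}; box has {2,7} → only 4 remains.
R3C9 = 1: row 3 has {4,5,6,7}; col 9 has {2,3,6,7,8,9}; box has {7,8} → only 1 remains.
R4C4 = 6: row 4 has {1,2,3,5,7,9}; col 4 has {1,2,4,5,7,8,9}; box has {1,2,3,4,5,7,8,9} → only 6 remains.
R1C4 = 3: row 1 has {7,8}; col 4 has {1,2,4,5,6,7,8,9}; box has {2,4,7} → only 3 remains.
R2C9 = 5: row 2 has {2,4,7}; col 9 has {1,2,3,6,7,8,9}; box has {1,7,8} → only 5 remains.
R1C1 = 1: row 1 has {3,7,8}; col 1 has {2,4,5,7,9}; box has {4,5,6,7} → only 1 remains.
R1C3 = 2: row 1 has {1,3,7,8}; col 3 has {5,6,7,9}; box has {1,4,5,6,7} → only 2 remains.
R1C6 = 9: row 1 has {1,2,3,7,8}; col 6 has {2,3,4,5,6,7}; box has {2,3,4,7} → only 9 remains.
R1C9 = 4: row 1 has {1,2,3,7,8,9}; col 9 has {1,2,3,5,6,7,8,9}; box has {1,5,7,8} → only 4 remains.
R2C5 = 6: row 2 has {2,4,5,7}; col 5 has {1,2,3,4,7,8,9}; box has {2,3,4,7,9} → only 6 remains.
R2C7 = 3: row 2 has {2,4,5,6,7}; col 7 has {1,5,7,9}; box has {1,4,5,7,8} → only 3 remains.
R3C6 = 8: row 3 has {1,4,5,6,7}; col 6 has {2,3,4,5,6,7,9}; box has {2,3,4,6,7,9} → only 8 remains.
R3C7 = 2: row 3 has {1,4,5,6,7,8}; col 7 has {1,3,5,7,9}; box has {1,3,4,5,7,8} → only 2 remains.
R3C8 = 9: row 3 has {1,2,4,5,6,7,8}; col 8 has {1,4,5,6,7,8}; box has {1,2,3,4,5,7,8} → only 9 remains.
R1C5 = 5: row 1 has {1,2,3,4,7,8,9}; col 5 has {1,2,3,4,6,7,8,9}; box has {2,3,4,6,7,8,9} → only 5 remains.
R1C7 = 6: row 1 has {1,2,3,4,5,7,8,9}; col 7 has {1,2,3,5,7,9}; box has {1,2,3,4,5,7,8,9} → only 6 remains.
R2C3 = 8: row 2 has {2,3,4,5,6,7}; col 3 has {2,5,6,7,9}; box has {1,2,4,5,6,7} → only 8 remains.
R2C6 = 1: row 2 has {2,3,4,5,6,7,8}; col 6 has {2,3,4,5,6,7,8,9}; box has {2,3,4,5,6,7,8,9} → only 1 remains.
R3C2 = 3: row 3 has {1,2,4,5,6,7,8,9}; col 2 has {1,5,6,7}; box has {1,2,4,5,6,7,8} → only 3 remains.
R4C3 = 4: row 4 has {1,2,3,5,6,7,9}; col 3 has {2,5,6,7,8,9}; box has {5,7,9} → only 4 remains.
R4C7 = 8: row 4 has {1,2,3,4,5,6,7,9}; col 7 has {1,2,3,5,6,7,9}; box has {1,5,6,7,9} → only 8 remains.
R5C2 = 2: row 5 has {1,4,5,7,8,9}; col 2 has {1,3,5,6,7}; box has {4,5,7,9} → only 2 remains.
R5C8 = 3: row 5 has {1,2,4,5,7,8,9}; col 8 has {1,4,5,6,7,8,9}; box has {1,5,6,7,8,9} → only 3 remains.
R6C2 = 8: row 6 has {5,6,7,9}; col 2 has {1,2,3,5,6,7}; box has {2,4,5,7,9} → only 8 remains.
R6C7 = 4: row 6 has {5,6,7,8,9}; col 7 has {1,2,3,5,6,7,8,9}; box has {1,3,5,6,7,8,9} → only 4 remains.
R6C8 = 2: row 6 has {4,5,6,7,8,9}; col 8 has {1,3,4,5,6,7,8,9}; box has {1,3,4,5,6,7,8,9} → only 2 remains.

2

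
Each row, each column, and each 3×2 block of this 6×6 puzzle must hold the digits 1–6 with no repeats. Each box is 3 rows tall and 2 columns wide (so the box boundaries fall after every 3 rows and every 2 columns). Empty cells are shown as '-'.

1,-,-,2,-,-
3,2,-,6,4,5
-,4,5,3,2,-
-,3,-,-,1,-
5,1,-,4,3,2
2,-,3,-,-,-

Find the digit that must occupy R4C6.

R1C3 = 4 (sole candidate).
R1C5 = 6 (sole candidate).
R1C6 = 3 (sole candidate).
R2C3 = 1 (sole candidate).
R3C1 = 6 (sole candidate).
R3C6 = 1 (sole candidate).
R4C1 = 4 (sole candidate).
R4C4 = 5 (sole candidate).
R4C6 = 6: row 4 has {1,3,4,5}; col 6 has {1,2,3,5}; box has {1,2,3} → only 6 remains.

6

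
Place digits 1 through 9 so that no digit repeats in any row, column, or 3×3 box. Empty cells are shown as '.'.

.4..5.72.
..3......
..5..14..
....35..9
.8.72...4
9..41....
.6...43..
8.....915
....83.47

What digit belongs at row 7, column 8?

row 7, column 8 = 8: row 7 has {3,4,6}; col 8 has {1,2,4}; box has {1,3,4,5,7,9} → only 8 remains.

8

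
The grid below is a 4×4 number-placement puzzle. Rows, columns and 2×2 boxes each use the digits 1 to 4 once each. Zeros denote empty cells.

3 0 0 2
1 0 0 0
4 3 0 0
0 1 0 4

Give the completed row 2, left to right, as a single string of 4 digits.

1243

row 1, column 2 = 4 (sole candidate).
row 1, column 3 = 1 (sole candidate).
row 2, column 2 = 2: row 2 has {1}; col 2 has {1,3,4}; box has {1,3,4} → only 2 remains.
row 2, column 4 = 3: row 2 has {1,2}; col 4 has {2,4}; box has {1,2} → only 3 remains.
row 3, column 3 = 2 (sole candidate).
row 3, column 4 = 1 (sole candidate).
row 4, column 1 = 2 (sole candidate).
row 4, column 3 = 3 (sole candidate).
row 2, column 3 = 4: row 2 has {1,2,3}; col 3 has {1,2,3}; box has {1,2,3} → only 4 remains.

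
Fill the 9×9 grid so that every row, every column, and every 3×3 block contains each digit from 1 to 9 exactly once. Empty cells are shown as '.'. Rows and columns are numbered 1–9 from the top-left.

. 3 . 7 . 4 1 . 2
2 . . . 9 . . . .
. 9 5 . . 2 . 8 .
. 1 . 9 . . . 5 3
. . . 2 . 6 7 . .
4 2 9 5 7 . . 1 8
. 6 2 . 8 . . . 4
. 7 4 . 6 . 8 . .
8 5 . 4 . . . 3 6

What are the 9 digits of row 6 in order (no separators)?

row 1, column 1 = 6 (sole candidate).
row 1, column 3 = 8 (sole candidate).
row 1, column 5 = 5 (sole candidate).
row 1, column 8 = 9 (sole candidate).
row 2, column 2 = 4 (sole candidate).
row 3, column 9 = 7 (sole candidate).
row 4, column 1 = 7 (sole candidate).
row 4, column 3 = 6 (sole candidate).
row 4, column 5 = 4 (sole candidate).
row 4, column 6 = 8 (sole candidate).
row 4, column 7 = 2 (sole candidate).
row 5, column 2 = 8 (sole candidate).
row 5, column 3 = 3 (sole candidate).
row 5, column 5 = 1 (sole candidate).
row 5, column 8 = 4 (sole candidate).
row 5, column 9 = 9 (sole candidate).
row 6, column 6 = 3: row 6 has {1,2,4,5,7,8,9}; col 6 has {2,4,6,8}; box has {1,2,4,5,6,7,8,9} → only 3 remains.
row 6, column 7 = 6: row 6 has {1,2,3,4,5,7,8,9}; col 7 has {1,2,7,8}; box has {1,2,3,4,5,7,8,9} → only 6 remains.

429573618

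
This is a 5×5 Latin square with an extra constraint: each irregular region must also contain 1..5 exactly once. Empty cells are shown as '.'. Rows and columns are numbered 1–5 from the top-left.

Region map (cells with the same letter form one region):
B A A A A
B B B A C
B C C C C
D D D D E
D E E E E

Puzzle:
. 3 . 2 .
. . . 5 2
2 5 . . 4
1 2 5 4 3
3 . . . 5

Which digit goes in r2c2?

r1c5 = 1 (sole candidate).
r2c1 = 4 (sole candidate).
r2c2 = 1: row 2 has {2,4,5}; col 2 has {2,3,5}; region has {2,4} → only 1 remains.

1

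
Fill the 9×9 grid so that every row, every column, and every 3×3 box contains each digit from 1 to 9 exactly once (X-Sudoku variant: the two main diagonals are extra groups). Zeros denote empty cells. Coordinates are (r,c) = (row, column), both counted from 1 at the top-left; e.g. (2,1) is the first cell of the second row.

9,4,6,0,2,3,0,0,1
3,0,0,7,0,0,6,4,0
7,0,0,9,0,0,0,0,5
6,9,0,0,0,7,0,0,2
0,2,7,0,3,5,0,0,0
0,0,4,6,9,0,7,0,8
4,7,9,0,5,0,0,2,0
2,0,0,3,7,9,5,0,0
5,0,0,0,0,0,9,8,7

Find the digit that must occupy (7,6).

(1,7) = 8: row 1 has {1,2,3,4,6,9}; col 7 has {5,6,7,9}; box has {1,4,5,6} → only 8 remains.
(1,8) = 7: row 1 has {1,2,3,4,6,8,9}; col 8 has {2,4,8}; box has {1,4,5,6,8} → only 7 remains.
(2,9) = 9: row 2 has {3,4,6,7}; col 9 has {1,2,5,7,8}; box has {1,4,5,6,7,8} → only 9 remains.
(3,7) = 2: row 3 has {5,7,9}; col 7 has {5,6,7,8,9}; box has {1,4,5,6,7,8,9}; anti-diagonal has {1,3,4,5,6,7,9} → only 2 remains.
(3,8) = 3: row 3 has {2,5,7,9}; col 8 has {2,4,7,8}; box has {1,2,4,5,6,7,8,9} → only 3 remains.
(6,1) = 1: row 6 has {4,6,7,8,9}; col 1 has {2,3,4,5,6,7,9}; box has {2,4,6,7,9} → only 1 remains.
(6,6) = 2: row 6 has {1,4,6,7,8,9}; col 6 has {3,5,7,9}; box has {3,5,6,7,9}; main diagonal has {3,7,9} → only 2 remains.
(6,8) = 5: row 6 has {1,2,4,6,7,8,9}; col 8 has {2,3,4,7,8}; box has {2,7,8} → only 5 remains.
(7,7) = 1: row 7 has {2,4,5,7,9}; col 7 has {2,5,6,7,8,9}; box has {2,5,7,8,9}; main diagonal has {2,3,7,9} → only 1 remains.
(8,2) = 8: row 8 has {2,3,5,7,9}; col 2 has {2,4,7,9}; box has {2,4,5,7,9}; anti-diagonal has {1,2,3,4,5,6,7,9} → only 8 remains.
(8,3) = 1: row 8 has {2,3,5,7,8,9}; col 3 has {4,6,7,9}; box has {2,4,5,7,8,9} → only 1 remains.
(8,8) = 6: row 8 has {1,2,3,5,7,8,9}; col 8 has {2,3,4,5,7,8}; box has {1,2,5,7,8,9}; main diagonal has {1,2,3,7,9} → only 6 remains.
(8,9) = 4: row 8 has {1,2,3,5,6,7,8,9}; col 9 has {1,2,5,7,8,9}; box has {1,2,5,6,7,8,9} → only 4 remains.
(9,3) = 3: row 9 has {5,7,8,9}; col 3 has {1,4,6,7,9}; box has {1,2,4,5,7,8,9} → only 3 remains.
(1,4) = 5: row 1 has {1,2,3,4,6,7,8,9}; col 4 has {3,6,7,9}; box has {2,3,7,9} → only 5 remains.
(2,2) = 5: row 2 has {3,4,6,7,9}; col 2 has {2,4,7,8,9}; box has {3,4,6,7,9}; main diagonal has {1,2,3,6,7,9} → only 5 remains.
(3,2) = 1: row 3 has {2,3,5,7,9}; col 2 has {2,4,5,7,8,9}; box has {3,4,5,6,7,9} → only 1 remains.
(3,3) = 8: row 3 has {1,2,3,5,7,9}; col 3 has {1,3,4,6,7,9}; box has {1,3,4,5,6,7,9}; main diagonal has {1,2,3,5,6,7,9} → only 8 remains.
(4,3) = 5: row 4 has {2,6,7,9}; col 3 has {1,3,4,6,7,8,9}; box has {1,2,4,6,7,9} → only 5 remains.
(4,4) = 4: row 4 has {2,5,6,7,9}; col 4 has {3,5,6,7,9}; box has {2,3,5,6,7,9}; main diagonal has {1,2,3,5,6,7,8,9} → only 4 remains.
(4,7) = 3: row 4 has {2,4,5,6,7,9}; col 7 has {1,2,5,6,7,8,9}; box has {2,5,7,8} → only 3 remains.
(4,8) = 1: row 4 has {2,3,4,5,6,7,9}; col 8 has {2,3,4,5,6,7,8}; box has {2,3,5,7,8} → only 1 remains.
(5,1) = 8: row 5 has {2,3,5,7}; col 1 has {1,2,3,4,5,6,7,9}; box has {1,2,4,5,6,7,9} → only 8 remains.
(5,4) = 1: row 5 has {2,3,5,7,8}; col 4 has {3,4,5,6,7,9}; box has {2,3,4,5,6,7,9} → only 1 remains.
(5,7) = 4: row 5 has {1,2,3,5,7,8}; col 7 has {1,2,3,5,6,7,8,9}; box has {1,2,3,5,7,8} → only 4 remains.
(5,8) = 9: row 5 has {1,2,3,4,5,7,8}; col 8 has {1,2,3,4,5,6,7,8}; box has {1,2,3,4,5,7,8} → only 9 remains.
(5,9) = 6: row 5 has {1,2,3,4,5,7,8,9}; col 9 has {1,2,4,5,7,8,9}; box has {1,2,3,4,5,7,8,9} → only 6 remains.
(6,2) = 3: row 6 has {1,2,4,5,6,7,8,9}; col 2 has {1,2,4,5,7,8,9}; box has {1,2,4,5,6,7,8,9} → only 3 remains.
(7,4) = 8: row 7 has {1,2,4,5,7,9}; col 4 has {1,3,4,5,6,7,9}; box has {3,5,7,9} → only 8 remains.
(7,6) = 6: row 7 has {1,2,4,5,7,8,9}; col 6 has {2,3,5,7,9}; box has {3,5,7,8,9} → only 6 remains.

6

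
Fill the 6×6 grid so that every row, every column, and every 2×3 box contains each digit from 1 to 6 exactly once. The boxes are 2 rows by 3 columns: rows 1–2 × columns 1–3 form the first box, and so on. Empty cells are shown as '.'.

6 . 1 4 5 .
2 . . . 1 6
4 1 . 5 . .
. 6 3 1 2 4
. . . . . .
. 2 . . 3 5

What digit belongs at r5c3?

6

r1c2 = 3 (sole candidate).
r1c6 = 2 (sole candidate).
r2c4 = 3 (sole candidate).
r3c3 = 2 (sole candidate).
r3c5 = 6 (sole candidate).
r3c6 = 3 (sole candidate).
r4c1 = 5 (sole candidate).
r5c5 = 4 (sole candidate).
r5c6 = 1 (sole candidate).
r6c1 = 1 (sole candidate).
r6c4 = 6 (sole candidate).
r5c1 = 3 (sole candidate).
r5c2 = 5 (sole candidate).
r5c3 = 6: row 5 has {1,3,4,5}; col 3 has {1,2,3}; box has {1,2,3,5} → only 6 remains.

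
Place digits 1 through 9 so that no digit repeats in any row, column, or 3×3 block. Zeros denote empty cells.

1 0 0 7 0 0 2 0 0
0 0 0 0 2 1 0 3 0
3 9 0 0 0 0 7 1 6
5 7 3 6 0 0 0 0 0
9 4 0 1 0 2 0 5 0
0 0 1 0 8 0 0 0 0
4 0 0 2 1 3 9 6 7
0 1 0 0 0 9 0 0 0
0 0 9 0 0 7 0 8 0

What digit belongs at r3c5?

r4c6 = 4: row 4 has {3,5,6,7}; col 6 has {1,2,3,7,9}; box has {1,2,6,8} → only 4 remains.
r6c6 = 5: row 6 has {1,8}; col 6 has {1,2,3,4,7,9}; box has {1,2,4,6,8} → only 5 remains.
r3c6 = 8: row 3 has {1,3,6,7,9}; col 6 has {1,2,3,4,5,7,9}; box has {1,2,7} → only 8 remains.
r4c5 = 9: row 4 has {3,4,5,6,7}; col 5 has {1,2,8}; box has {1,2,4,5,6,8} → only 9 remains.
r4c8 = 2: row 4 has {3,4,5,6,7,9}; col 8 has {1,3,5,6,8}; box has {5} → only 2 remains.
r6c4 = 3: row 6 has {1,5,8}; col 4 has {1,2,6,7}; box has {1,2,4,5,6,8,9} → only 3 remains.
r8c8 = 4: row 8 has {1,9}; col 8 has {1,2,3,5,6,8}; box has {6,7,8,9} → only 4 remains.
r1c6 = 6: row 1 has {1,2,7}; col 6 has {1,2,3,4,5,7,8,9}; box has {1,2,7,8} → only 6 remains.
r1c8 = 9: row 1 has {1,2,6,7}; col 8 has {1,2,3,4,5,6,8}; box has {1,2,3,6,7} → only 9 remains.
r5c5 = 7: row 5 has {1,2,4,5,9}; col 5 has {1,2,8,9}; box has {1,2,3,4,5,6,8,9} → only 7 remains.
r6c8 = 7: row 6 has {1,3,5,8}; col 8 has {1,2,3,4,5,6,8,9}; box has {2,5} → only 7 remains.
r1c5 = 3: in row 1, 3 can only go here (every other open cell in that row sees a 3).
r2c4 = 9: in row 2, 9 can only go here (every other open cell in that row sees a 9).
r3c3 = 2: in row 3, 2 can only go here (every other open cell in that row sees a 2).
r6c9 = 9: in row 6, 9 can only go here (every other open cell in that row sees a 9).
r6c7 = 4: in row 6, 4 can only go here (every other open cell in that row sees a 4).
r9c2 = 3: in column 2, 3 can only go here (every other open cell in that column sees a 3).
r6c2 = 2: in column 2, 2 can only go here (every other open cell in that column sees a 2).
r6c1 = 6: row 6 has {1,2,3,4,5,7,8,9}; col 1 has {1,3,4,5,9}; box has {1,2,3,4,5,7,9} → only 6 remains.
r9c1 = 2: row 9 has {3,7,8,9}; col 1 has {1,3,4,5,6,9}; box has {1,3,4,9} → only 2 remains.
r5c3 = 8: row 5 has {1,2,4,5,7,9}; col 3 has {1,2,3,9}; box has {1,2,3,4,5,6,7,9} → only 8 remains.
r5c9 = 3: row 5 has {1,2,4,5,7,8,9}; col 9 has {6,7,9}; box has {2,4,5,7,9} → only 3 remains.
r7c3 = 5: row 7 has {1,2,3,4,6,7,9}; col 3 has {1,2,3,8,9}; box has {1,2,3,4,9} → only 5 remains.
r1c3 = 4: row 1 has {1,2,3,6,7,9}; col 3 has {1,2,3,5,8,9}; box has {1,2,3,9} → only 4 remains.
r5c7 = 6: row 5 has {1,2,3,4,5,7,8,9}; col 7 has {2,4,7,9}; box has {2,3,4,5,7,9} → only 6 remains.
r7c2 = 8: row 7 has {1,2,3,4,5,6,7,9}; col 2 has {1,2,3,4,7,9}; box has {1,2,3,4,5,9} → only 8 remains.
r8c1 = 7: row 8 has {1,4,9}; col 1 has {1,2,3,4,5,6,9}; box has {1,2,3,4,5,8,9} → only 7 remains.
r8c3 = 6: row 8 has {1,4,7,9}; col 3 has {1,2,3,4,5,8,9}; box has {1,2,3,4,5,7,8,9} → only 6 remains.
r8c5 = 5: row 8 has {1,4,6,7,9}; col 5 has {1,2,3,7,8,9}; box has {1,2,3,7,9} → only 5 remains.
r8c7 = 3: row 8 has {1,4,5,6,7,9}; col 7 has {2,4,6,7,9}; box has {4,6,7,8,9} → only 3 remains.
r8c9 = 2: row 8 has {1,3,4,5,6,7,9}; col 9 has {3,6,7,9}; box has {3,4,6,7,8,9} → only 2 remains.
r9c4 = 4: row 9 has {2,3,7,8,9}; col 4 has {1,2,3,6,7,9}; box has {1,2,3,5,7,9} → only 4 remains.
r9c5 = 6: row 9 has {2,3,4,7,8,9}; col 5 has {1,2,3,5,7,8,9}; box has {1,2,3,4,5,7,9} → only 6 remains.
r1c2 = 5: row 1 has {1,2,3,4,6,7,9}; col 2 has {1,2,3,4,7,8,9}; box has {1,2,3,4,9} → only 5 remains.
r1c9 = 8: row 1 has {1,2,3,4,5,6,7,9}; col 9 has {2,3,6,7,9}; box has {1,2,3,6,7,9} → only 8 remains.
r2c1 = 8: row 2 has {1,2,3,9}; col 1 has {1,2,3,4,5,6,7,9}; box has {1,2,3,4,5,9} → only 8 remains.
r2c2 = 6: row 2 has {1,2,3,8,9}; col 2 has {1,2,3,4,5,7,8,9}; box has {1,2,3,4,5,8,9} → only 6 remains.
r2c3 = 7: row 2 has {1,2,3,6,8,9}; col 3 has {1,2,3,4,5,6,8,9}; box has {1,2,3,4,5,6,8,9} → only 7 remains.
r2c7 = 5: row 2 has {1,2,3,6,7,8,9}; col 7 has {2,3,4,6,7,9}; box has {1,2,3,6,7,8,9} → only 5 remains.
r2c9 = 4: row 2 has {1,2,3,5,6,7,8,9}; col 9 has {2,3,6,7,8,9}; box has {1,2,3,5,6,7,8,9} → only 4 remains.
r3c4 = 5: row 3 has {1,2,3,6,7,8,9}; col 4 has {1,2,3,4,6,7,9}; box has {1,2,3,6,7,8,9} → only 5 remains.
r3c5 = 4: row 3 has {1,2,3,5,6,7,8,9}; col 5 has {1,2,3,5,6,7,8,9}; box has {1,2,3,5,6,7,8,9} → only 4 remains.

4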